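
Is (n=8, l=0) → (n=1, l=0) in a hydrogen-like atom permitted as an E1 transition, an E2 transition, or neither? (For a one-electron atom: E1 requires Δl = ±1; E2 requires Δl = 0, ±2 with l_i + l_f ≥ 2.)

neither

Δl = 0 − 0 = +0; l_i + l_f = 0.
E1 (Δl = ±1): not satisfied.
E2 (Δl = 0,±2, l_i+l_f ≥ 2): not satisfied.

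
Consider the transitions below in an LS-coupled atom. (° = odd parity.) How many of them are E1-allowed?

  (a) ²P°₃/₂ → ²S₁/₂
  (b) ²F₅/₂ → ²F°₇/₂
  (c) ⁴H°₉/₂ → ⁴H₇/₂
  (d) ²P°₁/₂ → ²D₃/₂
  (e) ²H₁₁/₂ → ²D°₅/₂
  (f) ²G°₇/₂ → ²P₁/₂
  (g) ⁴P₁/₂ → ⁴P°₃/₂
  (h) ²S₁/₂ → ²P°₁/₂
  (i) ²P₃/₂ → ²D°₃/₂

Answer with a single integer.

(a) allowed
(b) allowed
(c) allowed
(d) allowed
(e) forbidden (ΔL, ΔJ fail)
(f) forbidden (ΔL, ΔJ fail)
(g) allowed
(h) allowed
(i) allowed
Total allowed: 7 of 9.

7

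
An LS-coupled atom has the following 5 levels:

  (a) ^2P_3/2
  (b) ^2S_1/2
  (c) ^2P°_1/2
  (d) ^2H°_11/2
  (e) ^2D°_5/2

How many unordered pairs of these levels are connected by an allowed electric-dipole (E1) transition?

(a)–(b): forbidden (parity).
(a)–(c): allowed.
(a)–(d): forbidden (ΔL, ΔJ).
(a)–(e): allowed.
(b)–(c): allowed.
(b)–(d): forbidden (ΔL, ΔJ).
(b)–(e): forbidden (ΔL, ΔJ).
(c)–(d): forbidden (parity, ΔL, ΔJ).
(c)–(e): forbidden (parity, ΔJ).
(d)–(e): forbidden (parity, ΔL, ΔJ).
Allowed pairs: 3 of 10.

3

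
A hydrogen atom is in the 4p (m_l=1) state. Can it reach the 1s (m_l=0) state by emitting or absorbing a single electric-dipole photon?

Δl = 0 − 1 = -1; the E1 rule Δl = ±1 is ok.
Δm_l = 0 − (1) = -1. E1 requires Δm_l = 0, ±1: ok.
All E1 selection rules are satisfied.

allowed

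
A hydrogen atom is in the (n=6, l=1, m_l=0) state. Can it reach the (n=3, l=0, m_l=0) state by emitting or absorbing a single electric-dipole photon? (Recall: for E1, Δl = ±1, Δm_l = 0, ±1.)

allowed

l: 1 → 0 (Δl = -1). Δl = ±1 ok.
Δm_l = 0 − (0) = +0. E1 requires Δm_l = 0, ±1: ok.
All E1 selection rules are satisfied.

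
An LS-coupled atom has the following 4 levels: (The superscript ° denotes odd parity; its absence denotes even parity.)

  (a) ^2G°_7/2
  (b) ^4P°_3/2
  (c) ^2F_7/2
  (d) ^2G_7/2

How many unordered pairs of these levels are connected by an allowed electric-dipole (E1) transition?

(a)–(b): forbidden (parity, ΔS, ΔL, ΔJ).
(a)–(c): allowed.
(a)–(d): allowed.
(b)–(c): forbidden (ΔS, ΔL, ΔJ).
(b)–(d): forbidden (ΔS, ΔL, ΔJ).
(c)–(d): forbidden (parity).
Allowed pairs: 2 of 6.

2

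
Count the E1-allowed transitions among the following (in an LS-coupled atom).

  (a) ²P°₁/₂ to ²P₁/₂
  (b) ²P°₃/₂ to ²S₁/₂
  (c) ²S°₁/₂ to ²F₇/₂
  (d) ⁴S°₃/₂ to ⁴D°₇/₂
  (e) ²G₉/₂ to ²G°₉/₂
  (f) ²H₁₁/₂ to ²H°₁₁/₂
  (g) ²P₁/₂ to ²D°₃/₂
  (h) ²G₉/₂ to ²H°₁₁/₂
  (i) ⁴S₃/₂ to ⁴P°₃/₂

7

(a) allowed
(b) allowed
(c) forbidden (ΔL, ΔJ fail)
(d) forbidden (parity, ΔL, ΔJ fail)
(e) allowed
(f) allowed
(g) allowed
(h) allowed
(i) allowed
Total allowed: 7 of 9.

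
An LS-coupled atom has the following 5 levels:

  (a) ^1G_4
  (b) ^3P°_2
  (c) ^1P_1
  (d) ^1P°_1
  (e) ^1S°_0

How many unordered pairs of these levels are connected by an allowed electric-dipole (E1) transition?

(a)–(b): forbidden (ΔS, ΔL, ΔJ).
(a)–(c): forbidden (parity, ΔL, ΔJ).
(a)–(d): forbidden (ΔL, ΔJ).
(a)–(e): forbidden (ΔL, ΔJ).
(b)–(c): forbidden (ΔS).
(b)–(d): forbidden (parity, ΔS).
(b)–(e): forbidden (parity, ΔS, ΔJ).
(c)–(d): allowed.
(c)–(e): allowed.
(d)–(e): forbidden (parity).
Allowed pairs: 2 of 10.

2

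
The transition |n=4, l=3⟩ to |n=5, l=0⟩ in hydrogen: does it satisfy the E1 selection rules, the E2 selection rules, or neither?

Δl = 0 − 3 = -3; l_i + l_f = 3.
E1 (Δl = ±1): not satisfied.
E2 (Δl = 0,±2, l_i+l_f ≥ 2): not satisfied.

neither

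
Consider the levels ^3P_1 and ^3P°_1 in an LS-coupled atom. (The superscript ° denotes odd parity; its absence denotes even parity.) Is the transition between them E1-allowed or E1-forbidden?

allowed

Reading off the term symbols: S 1→1, L 1→1, J 1→1, parity even→odd.
ΔJ = 0, ±1 (not J=0↔0): J: 1 → 1, ΔJ = +0 — passes.
Parity must change: even → odd — passes.
ΔS = 0: S: 1 → 1 — passes.
ΔL = 0, ±1 (not L=0↔0): L: 1 → 1, ΔL = +0 — passes.
All four E1 rules are satisfied.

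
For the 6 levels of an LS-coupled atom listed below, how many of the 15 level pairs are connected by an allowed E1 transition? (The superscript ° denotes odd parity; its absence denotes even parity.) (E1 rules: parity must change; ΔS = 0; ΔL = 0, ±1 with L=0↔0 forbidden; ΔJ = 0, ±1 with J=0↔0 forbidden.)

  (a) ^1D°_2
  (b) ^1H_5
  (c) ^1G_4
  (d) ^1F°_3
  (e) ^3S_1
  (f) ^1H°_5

3

(a)–(b): forbidden (ΔL, ΔJ).
(a)–(c): forbidden (ΔL, ΔJ).
(a)–(d): forbidden (parity).
(a)–(e): forbidden (ΔS, ΔL).
(a)–(f): forbidden (parity, ΔL, ΔJ).
(b)–(c): forbidden (parity).
(b)–(d): forbidden (ΔL, ΔJ).
(b)–(e): forbidden (parity, ΔS, ΔL, ΔJ).
(b)–(f): allowed.
(c)–(d): allowed.
(c)–(e): forbidden (parity, ΔS, ΔL, ΔJ).
(c)–(f): allowed.
(d)–(e): forbidden (ΔS, ΔL, ΔJ).
(d)–(f): forbidden (parity, ΔL, ΔJ).
(e)–(f): forbidden (ΔS, ΔL, ΔJ).
Allowed pairs: 3 of 15.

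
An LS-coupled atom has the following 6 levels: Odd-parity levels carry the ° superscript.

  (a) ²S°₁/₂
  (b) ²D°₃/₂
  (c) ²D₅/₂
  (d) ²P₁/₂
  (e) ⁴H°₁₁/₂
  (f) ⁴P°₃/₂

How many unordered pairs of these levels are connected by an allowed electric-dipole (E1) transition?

(a)–(b): forbidden (parity, ΔL).
(a)–(c): forbidden (ΔL, ΔJ).
(a)–(d): allowed.
(a)–(e): forbidden (parity, ΔS, ΔL, ΔJ).
(a)–(f): forbidden (parity, ΔS).
(b)–(c): allowed.
(b)–(d): allowed.
(b)–(e): forbidden (parity, ΔS, ΔL, ΔJ).
(b)–(f): forbidden (parity, ΔS).
(c)–(d): forbidden (parity, ΔJ).
(c)–(e): forbidden (ΔS, ΔL, ΔJ).
(c)–(f): forbidden (ΔS).
(d)–(e): forbidden (ΔS, ΔL, ΔJ).
(d)–(f): forbidden (ΔS).
(e)–(f): forbidden (parity, ΔL, ΔJ).
Allowed pairs: 3 of 15.

3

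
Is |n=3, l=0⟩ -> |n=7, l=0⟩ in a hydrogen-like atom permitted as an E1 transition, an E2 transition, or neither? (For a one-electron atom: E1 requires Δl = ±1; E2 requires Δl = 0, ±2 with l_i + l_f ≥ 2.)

Δl = 0 − 0 = +0; l_i + l_f = 0.
E1 (Δl = ±1): not satisfied.
E2 (Δl = 0,±2, l_i+l_f ≥ 2): not satisfied.

neither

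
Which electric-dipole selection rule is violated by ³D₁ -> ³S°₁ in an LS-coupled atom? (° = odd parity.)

the ΔL = 0, ±1 rule

Initial level: S=1, L=2, J=1, parity even. Final level: S=1, L=0, J=1, parity odd.
ΔJ = 0, ±1 (not J=0↔0): J: 1 → 1, ΔJ = +0 — ✓.
ΔL = 0, ±1 (not L=0↔0): L: 2 → 0, ΔL = -2 — ✗.
ΔS = 0: S: 1 → 1 — ✓.
Parity must change: even → odd — ✓.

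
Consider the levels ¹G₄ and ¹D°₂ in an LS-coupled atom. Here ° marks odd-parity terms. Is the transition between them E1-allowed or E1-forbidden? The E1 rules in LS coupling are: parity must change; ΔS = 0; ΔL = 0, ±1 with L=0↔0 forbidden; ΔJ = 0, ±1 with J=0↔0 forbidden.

forbidden

Initial level: S=0, L=4, J=4, parity even. Final level: S=0, L=2, J=2, parity odd.
Parity must change: even → odd — satisfied.
ΔS = 0: S: 0 → 0 — satisfied.
ΔL = 0, ±1 (not L=0↔0): L: 4 → 2, ΔL = -2 — violated.
ΔJ = 0, ±1 (not J=0↔0): J: 4 → 2, ΔJ = -2 — violated.
Rule(s) violated: ΔL, ΔJ.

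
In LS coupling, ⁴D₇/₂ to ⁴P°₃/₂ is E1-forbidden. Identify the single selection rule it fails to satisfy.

Reading off the term symbols: S 3/2→3/2, L 2→1, J 7/2→3/2, parity even→odd.
Parity must change: even → odd — ok.
ΔS = 0: S: 3/2 → 3/2 — ok.
ΔL = 0, ±1 (not L=0↔0): L: 2 → 1, ΔL = -1 — ok.
ΔJ = 0, ±1 (not J=0↔0): J: 7/2 → 3/2, ΔJ = -2 — fails.

the ΔJ = 0, ±1 rule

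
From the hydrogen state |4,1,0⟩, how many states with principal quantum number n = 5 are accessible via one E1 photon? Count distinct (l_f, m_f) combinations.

E1 requires Δl = ±1, so l_f ∈ {0, 2}; with 0 ≤ l_f ≤ n_f−1 = 4, the allowed l_f values are {0, 2}.
For l_f = 0: m_f ∈ {m_i−1, m_i, m_i+1} ∩ [−0, 0] = {0} → 1 state.
For l_f = 2: m_f ∈ {m_i−1, m_i, m_i+1} ∩ [−2, 2] = {-1, 0, 1} → 3 states.
Total: 4.

4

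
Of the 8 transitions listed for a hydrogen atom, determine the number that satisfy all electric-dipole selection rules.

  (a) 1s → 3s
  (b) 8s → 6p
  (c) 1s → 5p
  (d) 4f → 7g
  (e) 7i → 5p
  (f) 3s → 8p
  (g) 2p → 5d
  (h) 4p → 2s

6

(a) forbidden — Δl = +0 (E1 requires Δl = ±1)
(b) allowed
(c) allowed
(d) allowed
(e) forbidden — Δl = -5 (E1 requires Δl = ±1)
(f) allowed
(g) allowed
(h) allowed
Total allowed: 6 of 8.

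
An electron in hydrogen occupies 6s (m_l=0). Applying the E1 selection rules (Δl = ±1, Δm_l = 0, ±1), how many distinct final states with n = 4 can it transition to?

E1 requires Δl = ±1, so l_f ∈ {-1, 1}; with 0 ≤ l_f ≤ n_f−1 = 3, the allowed l_f values are {1}.
For l_f = 1: m_f ∈ {m_i−1, m_i, m_i+1} ∩ [−1, 1] = {-1, 0, 1} → 3 states.
Total: 3.

3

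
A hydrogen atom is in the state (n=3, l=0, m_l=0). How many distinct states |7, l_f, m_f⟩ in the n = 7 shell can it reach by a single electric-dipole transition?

E1 requires Δl = ±1, so l_f ∈ {-1, 1}; with 0 ≤ l_f ≤ n_f−1 = 6, the allowed l_f values are {1}.
For l_f = 1: m_f ∈ {m_i−1, m_i, m_i+1} ∩ [−1, 1] = {-1, 0, 1} → 3 states.
Total: 3.

3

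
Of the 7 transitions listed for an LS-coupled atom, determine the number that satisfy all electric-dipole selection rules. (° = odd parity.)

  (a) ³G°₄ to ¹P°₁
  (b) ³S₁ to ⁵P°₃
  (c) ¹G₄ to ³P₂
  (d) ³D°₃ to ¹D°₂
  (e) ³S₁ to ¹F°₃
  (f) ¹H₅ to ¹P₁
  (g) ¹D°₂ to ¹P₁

1

(a) forbidden (parity, ΔS, ΔL, ΔJ fail)
(b) forbidden (ΔS, ΔJ fail)
(c) forbidden (parity, ΔS, ΔL, ΔJ fail)
(d) forbidden (parity, ΔS fail)
(e) forbidden (ΔS, ΔL, ΔJ fail)
(f) forbidden (parity, ΔL, ΔJ fail)
(g) allowed
Total allowed: 1 of 7.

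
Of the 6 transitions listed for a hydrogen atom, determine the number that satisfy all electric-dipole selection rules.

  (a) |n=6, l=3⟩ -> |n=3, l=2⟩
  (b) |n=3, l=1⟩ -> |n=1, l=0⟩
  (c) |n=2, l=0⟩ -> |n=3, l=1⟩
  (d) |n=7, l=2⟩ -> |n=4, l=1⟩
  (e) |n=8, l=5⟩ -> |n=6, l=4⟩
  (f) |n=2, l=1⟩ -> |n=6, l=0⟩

6

(a) allowed
(b) allowed
(c) allowed
(d) allowed
(e) allowed
(f) allowed
Total allowed: 6 of 6.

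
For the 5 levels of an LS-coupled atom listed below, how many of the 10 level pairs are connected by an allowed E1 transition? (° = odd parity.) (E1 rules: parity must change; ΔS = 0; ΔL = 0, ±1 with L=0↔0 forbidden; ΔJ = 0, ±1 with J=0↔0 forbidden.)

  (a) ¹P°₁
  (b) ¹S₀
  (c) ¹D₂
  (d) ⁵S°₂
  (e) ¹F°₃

(a)–(b): allowed.
(a)–(c): allowed.
(a)–(d): forbidden (parity, ΔS).
(a)–(e): forbidden (parity, ΔL, ΔJ).
(b)–(c): forbidden (parity, ΔL, ΔJ).
(b)–(d): forbidden (ΔS, ΔL, ΔJ).
(b)–(e): forbidden (ΔL, ΔJ).
(c)–(d): forbidden (ΔS, ΔL).
(c)–(e): allowed.
(d)–(e): forbidden (parity, ΔS, ΔL).
Allowed pairs: 3 of 10.

3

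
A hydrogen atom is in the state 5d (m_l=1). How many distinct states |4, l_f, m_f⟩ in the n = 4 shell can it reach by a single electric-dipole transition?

5

E1 requires Δl = ±1, so l_f ∈ {1, 3}; with 0 ≤ l_f ≤ n_f−1 = 3, the allowed l_f values are {1, 3}.
For l_f = 1: m_f ∈ {m_i−1, m_i, m_i+1} ∩ [−1, 1] = {0, 1} → 2 states.
For l_f = 3: m_f ∈ {m_i−1, m_i, m_i+1} ∩ [−3, 3] = {0, 1, 2} → 3 states.
Total: 5.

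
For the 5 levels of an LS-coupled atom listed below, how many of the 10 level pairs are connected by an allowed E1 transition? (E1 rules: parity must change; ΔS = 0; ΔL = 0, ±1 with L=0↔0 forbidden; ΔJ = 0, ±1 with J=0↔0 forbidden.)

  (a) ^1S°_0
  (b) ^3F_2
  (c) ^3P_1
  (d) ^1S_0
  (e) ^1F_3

(a)–(b): forbidden (ΔS, ΔL, ΔJ).
(a)–(c): forbidden (ΔS).
(a)–(d): forbidden (ΔL, ΔJ).
(a)–(e): forbidden (ΔL, ΔJ).
(b)–(c): forbidden (parity, ΔL).
(b)–(d): forbidden (parity, ΔS, ΔL, ΔJ).
(b)–(e): forbidden (parity, ΔS).
(c)–(d): forbidden (parity, ΔS).
(c)–(e): forbidden (parity, ΔS, ΔL, ΔJ).
(d)–(e): forbidden (parity, ΔL, ΔJ).
Allowed pairs: 0 of 10.

0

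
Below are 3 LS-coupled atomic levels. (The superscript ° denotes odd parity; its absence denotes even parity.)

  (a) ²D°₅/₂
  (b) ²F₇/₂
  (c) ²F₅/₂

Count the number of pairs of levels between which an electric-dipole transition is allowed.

(a)–(b): allowed.
(a)–(c): allowed.
(b)–(c): forbidden (parity).
Allowed pairs: 2 of 3.

2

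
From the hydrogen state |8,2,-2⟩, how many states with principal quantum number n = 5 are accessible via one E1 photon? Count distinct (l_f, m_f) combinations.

4

E1 requires Δl = ±1, so l_f ∈ {1, 3}; with 0 ≤ l_f ≤ n_f−1 = 4, the allowed l_f values are {1, 3}.
For l_f = 1: m_f ∈ {m_i−1, m_i, m_i+1} ∩ [−1, 1] = {-1} → 1 state.
For l_f = 3: m_f ∈ {m_i−1, m_i, m_i+1} ∩ [−3, 3] = {-3, -2, -1} → 3 states.
Total: 4.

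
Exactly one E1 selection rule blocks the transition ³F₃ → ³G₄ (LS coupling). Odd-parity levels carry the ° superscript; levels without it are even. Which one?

Initial level: S=1, L=3, J=3, parity even. Final level: S=1, L=4, J=4, parity even.
Parity must change: even → even — fails.
ΔS = 0: S: 1 → 1 — passes.
ΔL = 0, ±1 (not L=0↔0): L: 3 → 4, ΔL = +1 — passes.
ΔJ = 0, ±1 (not J=0↔0): J: 3 → 4, ΔJ = +1 — passes.

parity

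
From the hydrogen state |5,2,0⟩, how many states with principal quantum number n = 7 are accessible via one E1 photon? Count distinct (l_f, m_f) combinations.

6

E1 requires Δl = ±1, so l_f ∈ {1, 3}; with 0 ≤ l_f ≤ n_f−1 = 6, the allowed l_f values are {1, 3}.
For l_f = 1: m_f ∈ {m_i−1, m_i, m_i+1} ∩ [−1, 1] = {-1, 0, 1} → 3 states.
For l_f = 3: m_f ∈ {m_i−1, m_i, m_i+1} ∩ [−3, 3] = {-1, 0, 1} → 3 states.
Total: 6.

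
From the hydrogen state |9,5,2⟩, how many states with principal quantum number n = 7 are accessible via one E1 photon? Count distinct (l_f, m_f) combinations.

6

E1 requires Δl = ±1, so l_f ∈ {4, 6}; with 0 ≤ l_f ≤ n_f−1 = 6, the allowed l_f values are {4, 6}.
For l_f = 4: m_f ∈ {m_i−1, m_i, m_i+1} ∩ [−4, 4] = {1, 2, 3} → 3 states.
For l_f = 6: m_f ∈ {m_i−1, m_i, m_i+1} ∩ [−6, 6] = {1, 2, 3} → 3 states.
Total: 6.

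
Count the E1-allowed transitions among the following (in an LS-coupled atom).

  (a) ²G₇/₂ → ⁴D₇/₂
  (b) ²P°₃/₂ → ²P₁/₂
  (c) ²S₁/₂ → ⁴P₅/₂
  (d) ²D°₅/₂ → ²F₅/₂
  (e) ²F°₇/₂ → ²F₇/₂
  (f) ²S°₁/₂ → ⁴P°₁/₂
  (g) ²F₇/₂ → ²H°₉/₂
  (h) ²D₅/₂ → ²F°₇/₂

(a) forbidden (parity, ΔS, ΔL fail)
(b) allowed
(c) forbidden (parity, ΔS, ΔJ fail)
(d) allowed
(e) allowed
(f) forbidden (parity, ΔS fail)
(g) forbidden (ΔL fails)
(h) allowed
Total allowed: 4 of 8.

4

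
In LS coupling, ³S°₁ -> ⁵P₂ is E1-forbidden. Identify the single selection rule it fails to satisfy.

Parity must change: odd → even — passes.
ΔS = 0: S: 1 → 2 — fails.
ΔL = 0, ±1 (not L=0↔0): L: 0 → 1, ΔL = +1 — passes.
ΔJ = 0, ±1 (not J=0↔0): J: 1 → 2, ΔJ = +1 — passes.

the ΔS = 0 rule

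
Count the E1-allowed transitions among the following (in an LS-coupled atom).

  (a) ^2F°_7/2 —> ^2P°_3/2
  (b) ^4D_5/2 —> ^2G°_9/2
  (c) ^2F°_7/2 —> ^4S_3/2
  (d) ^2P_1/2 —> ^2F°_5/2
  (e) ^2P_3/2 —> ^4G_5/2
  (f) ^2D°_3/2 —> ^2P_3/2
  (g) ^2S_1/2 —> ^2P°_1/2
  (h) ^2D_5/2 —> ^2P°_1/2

(a) forbidden (parity, ΔL, ΔJ fail)
(b) forbidden (ΔS, ΔL, ΔJ fail)
(c) forbidden (ΔS, ΔL, ΔJ fail)
(d) forbidden (ΔL, ΔJ fail)
(e) forbidden (parity, ΔS, ΔL fail)
(f) allowed
(g) allowed
(h) forbidden (ΔJ fails)
Total allowed: 2 of 8.

2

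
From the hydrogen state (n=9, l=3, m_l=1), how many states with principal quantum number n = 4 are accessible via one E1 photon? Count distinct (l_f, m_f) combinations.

E1 requires Δl = ±1, so l_f ∈ {2, 4}; with 0 ≤ l_f ≤ n_f−1 = 3, the allowed l_f values are {2}.
For l_f = 2: m_f ∈ {m_i−1, m_i, m_i+1} ∩ [−2, 2] = {0, 1, 2} → 3 states.
Total: 3.

3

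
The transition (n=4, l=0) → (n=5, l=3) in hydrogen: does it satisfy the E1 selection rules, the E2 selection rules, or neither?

neither

Δl = 3 − 0 = +3; l_i + l_f = 3.
E1 (Δl = ±1): not satisfied.
E2 (Δl = 0,±2, l_i+l_f ≥ 2): not satisfied.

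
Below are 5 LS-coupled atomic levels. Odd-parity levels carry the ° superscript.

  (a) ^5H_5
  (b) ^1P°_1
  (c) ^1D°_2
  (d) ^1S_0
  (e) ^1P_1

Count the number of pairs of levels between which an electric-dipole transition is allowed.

3

(a)–(b): forbidden (ΔS, ΔL, ΔJ).
(a)–(c): forbidden (ΔS, ΔL, ΔJ).
(a)–(d): forbidden (parity, ΔS, ΔL, ΔJ).
(a)–(e): forbidden (parity, ΔS, ΔL, ΔJ).
(b)–(c): forbidden (parity).
(b)–(d): allowed.
(b)–(e): allowed.
(c)–(d): forbidden (ΔL, ΔJ).
(c)–(e): allowed.
(d)–(e): forbidden (parity).
Allowed pairs: 3 of 10.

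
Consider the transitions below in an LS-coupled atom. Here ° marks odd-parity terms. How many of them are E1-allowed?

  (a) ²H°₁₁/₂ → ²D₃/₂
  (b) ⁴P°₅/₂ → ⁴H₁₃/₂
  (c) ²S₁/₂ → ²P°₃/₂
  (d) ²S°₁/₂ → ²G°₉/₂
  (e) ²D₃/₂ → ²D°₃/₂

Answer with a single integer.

(a) forbidden (ΔL, ΔJ fail)
(b) forbidden (ΔL, ΔJ fail)
(c) allowed
(d) forbidden (parity, ΔL, ΔJ fail)
(e) allowed
Total allowed: 2 of 5.

2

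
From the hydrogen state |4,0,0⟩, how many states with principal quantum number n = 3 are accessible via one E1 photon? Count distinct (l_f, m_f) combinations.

E1 requires Δl = ±1, so l_f ∈ {-1, 1}; with 0 ≤ l_f ≤ n_f−1 = 2, the allowed l_f values are {1}.
For l_f = 1: m_f ∈ {m_i−1, m_i, m_i+1} ∩ [−1, 1] = {-1, 0, 1} → 3 states.
Total: 3.

3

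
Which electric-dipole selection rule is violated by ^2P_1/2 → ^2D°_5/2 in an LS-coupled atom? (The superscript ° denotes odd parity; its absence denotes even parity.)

the ΔJ = 0, ±1 rule

Parity must change: even → odd — passes.
ΔS = 0: S: 1/2 → 1/2 — passes.
ΔL = 0, ±1 (not L=0↔0): L: 1 → 2, ΔL = +1 — passes.
ΔJ = 0, ±1 (not J=0↔0): J: 1/2 → 5/2, ΔJ = +2 — fails.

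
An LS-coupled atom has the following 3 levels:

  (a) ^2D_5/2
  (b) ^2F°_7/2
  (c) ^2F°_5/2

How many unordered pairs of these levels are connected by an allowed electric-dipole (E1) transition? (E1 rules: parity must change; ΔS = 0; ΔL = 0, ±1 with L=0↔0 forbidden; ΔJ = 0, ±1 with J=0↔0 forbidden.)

2

(a)–(b): allowed.
(a)–(c): allowed.
(b)–(c): forbidden (parity).
Allowed pairs: 2 of 3.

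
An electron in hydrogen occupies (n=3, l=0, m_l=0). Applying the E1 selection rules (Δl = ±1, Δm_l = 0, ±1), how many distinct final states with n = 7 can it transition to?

3

E1 requires Δl = ±1, so l_f ∈ {-1, 1}; with 0 ≤ l_f ≤ n_f−1 = 6, the allowed l_f values are {1}.
For l_f = 1: m_f ∈ {m_i−1, m_i, m_i+1} ∩ [−1, 1] = {-1, 0, 1} → 3 states.
Total: 3.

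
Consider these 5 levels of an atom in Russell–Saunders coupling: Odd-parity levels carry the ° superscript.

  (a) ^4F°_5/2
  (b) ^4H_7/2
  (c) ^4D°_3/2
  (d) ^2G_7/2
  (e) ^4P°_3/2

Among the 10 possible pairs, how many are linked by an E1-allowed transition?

(a)–(b): forbidden (ΔL).
(a)–(c): forbidden (parity).
(a)–(d): forbidden (ΔS).
(a)–(e): forbidden (parity, ΔL).
(b)–(c): forbidden (ΔL, ΔJ).
(b)–(d): forbidden (parity, ΔS).
(b)–(e): forbidden (ΔL, ΔJ).
(c)–(d): forbidden (ΔS, ΔL, ΔJ).
(c)–(e): forbidden (parity).
(d)–(e): forbidden (ΔS, ΔL, ΔJ).
Allowed pairs: 0 of 10.

0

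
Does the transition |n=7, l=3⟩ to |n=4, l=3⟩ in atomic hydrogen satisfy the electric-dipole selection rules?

l: 3 → 3 (Δl = +0). Δl = ±1 fails.
The transition is electric-dipole forbidden.

forbidden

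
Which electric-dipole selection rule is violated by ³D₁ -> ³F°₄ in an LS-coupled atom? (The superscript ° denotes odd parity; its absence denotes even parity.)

ΔS = 0: S: 1 → 1 — passes.
Parity must change: even → odd — passes.
ΔL = 0, ±1 (not L=0↔0): L: 2 → 3, ΔL = +1 — passes.
ΔJ = 0, ±1 (not J=0↔0): J: 1 → 4, ΔJ = +3 — fails.

the ΔJ = 0, ±1 rule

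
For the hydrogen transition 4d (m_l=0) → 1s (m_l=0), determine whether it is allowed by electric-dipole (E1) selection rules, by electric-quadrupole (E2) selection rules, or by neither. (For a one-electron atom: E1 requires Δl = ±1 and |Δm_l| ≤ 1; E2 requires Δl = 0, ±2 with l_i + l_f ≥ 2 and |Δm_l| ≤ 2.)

Δl = 0 − 2 = -2; l_i + l_f = 2.
Δm_l = +0.
E1 (Δl = ±1, |Δm_l| ≤ 1): not satisfied.
E2 (Δl = 0,±2, l_i+l_f ≥ 2, |Δm_l| ≤ 2): satisfied.

E2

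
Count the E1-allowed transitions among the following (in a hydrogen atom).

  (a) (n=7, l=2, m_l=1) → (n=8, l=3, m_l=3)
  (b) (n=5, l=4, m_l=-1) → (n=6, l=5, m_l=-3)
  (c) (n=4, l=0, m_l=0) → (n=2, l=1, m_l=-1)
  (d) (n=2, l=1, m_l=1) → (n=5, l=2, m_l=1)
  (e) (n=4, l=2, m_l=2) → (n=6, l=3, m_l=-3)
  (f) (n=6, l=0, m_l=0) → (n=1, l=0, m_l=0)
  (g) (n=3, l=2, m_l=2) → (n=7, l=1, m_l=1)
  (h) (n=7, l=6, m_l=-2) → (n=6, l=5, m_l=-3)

4

(a) forbidden — Δm_l = +2 (E1 requires Δm_l = 0, ±1)
(b) forbidden — Δm_l = -2 (E1 requires Δm_l = 0, ±1)
(c) allowed
(d) allowed
(e) forbidden — Δm_l = -5 (E1 requires Δm_l = 0, ±1)
(f) forbidden — Δl = +0 (E1 requires Δl = ±1)
(g) allowed
(h) allowed
Total allowed: 4 of 8.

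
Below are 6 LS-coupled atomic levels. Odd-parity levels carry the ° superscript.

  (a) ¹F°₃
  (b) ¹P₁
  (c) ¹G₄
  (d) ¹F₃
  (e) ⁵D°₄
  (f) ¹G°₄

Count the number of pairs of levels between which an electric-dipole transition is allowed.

(a)–(b): forbidden (ΔL, ΔJ).
(a)–(c): allowed.
(a)–(d): allowed.
(a)–(e): forbidden (parity, ΔS).
(a)–(f): forbidden (parity).
(b)–(c): forbidden (parity, ΔL, ΔJ).
(b)–(d): forbidden (parity, ΔL, ΔJ).
(b)–(e): forbidden (ΔS, ΔJ).
(b)–(f): forbidden (ΔL, ΔJ).
(c)–(d): forbidden (parity).
(c)–(e): forbidden (ΔS, ΔL).
(c)–(f): allowed.
(d)–(e): forbidden (ΔS).
(d)–(f): allowed.
(e)–(f): forbidden (parity, ΔS, ΔL).
Allowed pairs: 4 of 15.

4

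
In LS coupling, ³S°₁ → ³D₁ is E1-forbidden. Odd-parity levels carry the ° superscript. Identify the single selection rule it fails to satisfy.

Initial level: S=1, L=0, J=1, parity odd. Final level: S=1, L=2, J=1, parity even.
ΔS = 0: S: 1 → 1 — passes.
ΔL = 0, ±1 (not L=0↔0): L: 0 → 2, ΔL = +2 — fails.
Parity must change: odd → even — passes.
ΔJ = 0, ±1 (not J=0↔0): J: 1 → 1, ΔJ = +0 — passes.

the ΔL = 0, ±1 rule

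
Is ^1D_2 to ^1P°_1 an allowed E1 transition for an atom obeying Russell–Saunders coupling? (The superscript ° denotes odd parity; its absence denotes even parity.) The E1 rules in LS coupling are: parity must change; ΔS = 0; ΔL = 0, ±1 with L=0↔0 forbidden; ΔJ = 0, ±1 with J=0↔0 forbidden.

allowed

Initial level: S=0, L=2, J=2, parity even. Final level: S=0, L=1, J=1, parity odd.
Parity must change: even → odd — satisfied.
ΔS = 0: S: 0 → 0 — satisfied.
ΔL = 0, ±1 (not L=0↔0): L: 2 → 1, ΔL = -1 — satisfied.
ΔJ = 0, ±1 (not J=0↔0): J: 2 → 1, ΔJ = -1 — satisfied.
All four E1 rules are satisfied.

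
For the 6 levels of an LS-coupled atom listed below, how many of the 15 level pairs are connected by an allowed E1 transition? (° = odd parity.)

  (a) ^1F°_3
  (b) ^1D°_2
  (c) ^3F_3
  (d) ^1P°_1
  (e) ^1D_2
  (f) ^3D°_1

3

(a)–(b): forbidden (parity).
(a)–(c): forbidden (ΔS).
(a)–(d): forbidden (parity, ΔL, ΔJ).
(a)–(e): allowed.
(a)–(f): forbidden (parity, ΔS, ΔJ).
(b)–(c): forbidden (ΔS).
(b)–(d): forbidden (parity).
(b)–(e): allowed.
(b)–(f): forbidden (parity, ΔS).
(c)–(d): forbidden (ΔS, ΔL, ΔJ).
(c)–(e): forbidden (parity, ΔS).
(c)–(f): forbidden (ΔJ).
(d)–(e): allowed.
(d)–(f): forbidden (parity, ΔS).
(e)–(f): forbidden (ΔS).
Allowed pairs: 3 of 15.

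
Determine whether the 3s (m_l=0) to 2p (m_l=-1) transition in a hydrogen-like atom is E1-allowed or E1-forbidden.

Δl = 1 − 0 = +1; the E1 rule Δl = ±1 is passes.
Δm_l = -1 − (0) = -1. E1 requires Δm_l = 0, ±1: passes.
All E1 selection rules are satisfied.

allowed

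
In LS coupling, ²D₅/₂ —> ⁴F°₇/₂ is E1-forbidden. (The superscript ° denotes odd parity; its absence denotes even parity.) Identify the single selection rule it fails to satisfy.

Reading off the term symbols: S 1/2→3/2, L 2→3, J 5/2→7/2, parity even→odd.
ΔL = 0, ±1 (not L=0↔0): L: 2 → 3, ΔL = +1 — satisfied.
Parity must change: even → odd — satisfied.
ΔS = 0: S: 1/2 → 3/2 — violated.
ΔJ = 0, ±1 (not J=0↔0): J: 5/2 → 7/2, ΔJ = +1 — satisfied.

the ΔS = 0 rule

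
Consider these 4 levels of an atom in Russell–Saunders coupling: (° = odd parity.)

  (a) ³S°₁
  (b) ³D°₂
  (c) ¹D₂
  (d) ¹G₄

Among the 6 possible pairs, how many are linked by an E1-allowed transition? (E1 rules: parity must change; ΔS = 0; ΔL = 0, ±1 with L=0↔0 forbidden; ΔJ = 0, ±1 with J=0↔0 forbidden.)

0

(a)–(b): forbidden (parity, ΔL).
(a)–(c): forbidden (ΔS, ΔL).
(a)–(d): forbidden (ΔS, ΔL, ΔJ).
(b)–(c): forbidden (ΔS).
(b)–(d): forbidden (ΔS, ΔL, ΔJ).
(c)–(d): forbidden (parity, ΔL, ΔJ).
Allowed pairs: 0 of 6.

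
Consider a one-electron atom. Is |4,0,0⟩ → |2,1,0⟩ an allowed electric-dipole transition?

allowed

l: 0 → 1 (Δl = +1). Δl = ±1 passes.
Δm_l = 0 − (0) = +0. E1 requires Δm_l = 0, ±1: passes.
All E1 selection rules are satisfied.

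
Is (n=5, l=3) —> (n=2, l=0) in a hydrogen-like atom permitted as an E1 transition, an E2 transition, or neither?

neither

Δl = 0 − 3 = -3; l_i + l_f = 3.
E1 (Δl = ±1): not satisfied.
E2 (Δl = 0,±2, l_i+l_f ≥ 2): not satisfied.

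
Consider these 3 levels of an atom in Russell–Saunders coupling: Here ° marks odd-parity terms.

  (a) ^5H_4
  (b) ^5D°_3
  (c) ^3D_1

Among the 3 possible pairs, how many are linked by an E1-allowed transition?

(a)–(b): forbidden (ΔL).
(a)–(c): forbidden (parity, ΔS, ΔL, ΔJ).
(b)–(c): forbidden (ΔS, ΔJ).
Allowed pairs: 0 of 3.

0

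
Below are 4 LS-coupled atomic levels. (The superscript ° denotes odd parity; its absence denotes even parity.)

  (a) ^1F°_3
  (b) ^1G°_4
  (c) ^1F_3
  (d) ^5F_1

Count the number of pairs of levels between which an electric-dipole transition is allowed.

(a)–(b): forbidden (parity).
(a)–(c): allowed.
(a)–(d): forbidden (ΔS, ΔJ).
(b)–(c): allowed.
(b)–(d): forbidden (ΔS, ΔJ).
(c)–(d): forbidden (parity, ΔS, ΔJ).
Allowed pairs: 2 of 6.

2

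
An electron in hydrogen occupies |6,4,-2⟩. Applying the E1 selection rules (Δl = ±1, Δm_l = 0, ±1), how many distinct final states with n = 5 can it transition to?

3

E1 requires Δl = ±1, so l_f ∈ {3, 5}; with 0 ≤ l_f ≤ n_f−1 = 4, the allowed l_f values are {3}.
For l_f = 3: m_f ∈ {m_i−1, m_i, m_i+1} ∩ [−3, 3] = {-3, -2, -1} → 3 states.
Total: 3.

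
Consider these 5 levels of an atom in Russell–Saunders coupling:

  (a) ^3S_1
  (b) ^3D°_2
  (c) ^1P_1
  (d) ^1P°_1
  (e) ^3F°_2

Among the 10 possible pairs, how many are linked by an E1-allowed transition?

1

(a)–(b): forbidden (ΔL).
(a)–(c): forbidden (parity, ΔS).
(a)–(d): forbidden (ΔS).
(a)–(e): forbidden (ΔL).
(b)–(c): forbidden (ΔS).
(b)–(d): forbidden (parity, ΔS).
(b)–(e): forbidden (parity).
(c)–(d): allowed.
(c)–(e): forbidden (ΔS, ΔL).
(d)–(e): forbidden (parity, ΔS, ΔL).
Allowed pairs: 1 of 10.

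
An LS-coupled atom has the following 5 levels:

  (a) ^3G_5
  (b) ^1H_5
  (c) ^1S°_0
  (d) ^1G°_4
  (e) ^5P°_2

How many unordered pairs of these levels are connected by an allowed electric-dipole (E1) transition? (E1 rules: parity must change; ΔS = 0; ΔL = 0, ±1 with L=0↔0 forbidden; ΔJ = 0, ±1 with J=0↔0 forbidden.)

(a)–(b): forbidden (parity, ΔS).
(a)–(c): forbidden (ΔS, ΔL, ΔJ).
(a)–(d): forbidden (ΔS).
(a)–(e): forbidden (ΔS, ΔL, ΔJ).
(b)–(c): forbidden (ΔL, ΔJ).
(b)–(d): allowed.
(b)–(e): forbidden (ΔS, ΔL, ΔJ).
(c)–(d): forbidden (parity, ΔL, ΔJ).
(c)–(e): forbidden (parity, ΔS, ΔJ).
(d)–(e): forbidden (parity, ΔS, ΔL, ΔJ).
Allowed pairs: 1 of 10.

1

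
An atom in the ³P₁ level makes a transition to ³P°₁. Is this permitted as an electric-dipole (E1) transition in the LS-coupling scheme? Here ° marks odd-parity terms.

Reading off the term symbols: S 1→1, L 1→1, J 1→1, parity even→odd.
Parity must change: even → odd — passes.
ΔS = 0: S: 1 → 1 — passes.
ΔL = 0, ±1 (not L=0↔0): L: 1 → 1, ΔL = +0 — passes.
ΔJ = 0, ±1 (not J=0↔0): J: 1 → 1, ΔJ = +0 — passes.
All four E1 rules are satisfied.

allowed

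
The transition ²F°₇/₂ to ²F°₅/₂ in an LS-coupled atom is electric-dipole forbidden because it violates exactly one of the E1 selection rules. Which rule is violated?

Initial level: S=1/2, L=3, J=7/2, parity odd. Final level: S=1/2, L=3, J=5/2, parity odd.
Parity must change: odd → odd — fails.
ΔS = 0: S: 1/2 → 1/2 — ok.
ΔL = 0, ±1 (not L=0↔0): L: 3 → 3, ΔL = +0 — ok.
ΔJ = 0, ±1 (not J=0↔0): J: 7/2 → 5/2, ΔJ = -1 — ok.

parity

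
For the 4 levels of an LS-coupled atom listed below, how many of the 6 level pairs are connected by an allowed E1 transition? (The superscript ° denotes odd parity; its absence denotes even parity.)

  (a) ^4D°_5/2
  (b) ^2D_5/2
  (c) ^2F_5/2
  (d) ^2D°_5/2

(a)–(b): forbidden (ΔS).
(a)–(c): forbidden (ΔS).
(a)–(d): forbidden (parity, ΔS).
(b)–(c): forbidden (parity).
(b)–(d): allowed.
(c)–(d): allowed.
Allowed pairs: 2 of 6.

2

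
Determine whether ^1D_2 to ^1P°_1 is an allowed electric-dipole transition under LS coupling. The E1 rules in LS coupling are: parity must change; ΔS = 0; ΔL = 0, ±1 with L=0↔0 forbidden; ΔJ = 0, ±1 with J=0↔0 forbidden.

allowed

Initial level: S=0, L=2, J=2, parity even. Final level: S=0, L=1, J=1, parity odd.
Parity must change: even → odd — passes.
ΔS = 0: S: 0 → 0 — passes.
ΔL = 0, ±1 (not L=0↔0): L: 2 → 1, ΔL = -1 — passes.
ΔJ = 0, ±1 (not J=0↔0): J: 2 → 1, ΔJ = -1 — passes.
All four E1 rules are satisfied.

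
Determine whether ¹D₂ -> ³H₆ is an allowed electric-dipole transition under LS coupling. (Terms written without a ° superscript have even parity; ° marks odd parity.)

forbidden

Parity must change: even → even — ✗.
ΔS = 0: S: 0 → 1 — ✗.
ΔL = 0, ±1 (not L=0↔0): L: 2 → 5, ΔL = +3 — ✗.
ΔJ = 0, ±1 (not J=0↔0): J: 2 → 6, ΔJ = +4 — ✗.
Rule(s) violated: parity, ΔS, ΔL, ΔJ.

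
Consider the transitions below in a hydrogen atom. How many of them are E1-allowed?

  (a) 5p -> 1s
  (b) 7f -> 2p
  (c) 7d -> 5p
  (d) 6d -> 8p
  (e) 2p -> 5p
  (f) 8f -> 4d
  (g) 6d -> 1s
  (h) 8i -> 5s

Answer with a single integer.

4

(a) allowed
(b) forbidden — Δl = -2 (E1 requires Δl = ±1)
(c) allowed
(d) allowed
(e) forbidden — Δl = +0 (E1 requires Δl = ±1)
(f) allowed
(g) forbidden — Δl = -2 (E1 requires Δl = ±1)
(h) forbidden — Δl = -6 (E1 requires Δl = ±1)
Total allowed: 4 of 8.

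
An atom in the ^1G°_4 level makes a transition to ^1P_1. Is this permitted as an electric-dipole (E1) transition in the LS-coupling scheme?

forbidden

Initial level: S=0, L=4, J=4, parity odd. Final level: S=0, L=1, J=1, parity even.
Parity must change: odd → even — passes.
ΔS = 0: S: 0 → 0 — passes.
ΔL = 0, ±1 (not L=0↔0): L: 4 → 1, ΔL = -3 — fails.
ΔJ = 0, ±1 (not J=0↔0): J: 4 → 1, ΔJ = -3 — fails.
Rule(s) violated: ΔL, ΔJ.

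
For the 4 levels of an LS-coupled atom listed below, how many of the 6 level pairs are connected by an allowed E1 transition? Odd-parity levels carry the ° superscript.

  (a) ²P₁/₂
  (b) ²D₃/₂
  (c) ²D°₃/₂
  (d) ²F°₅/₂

3

(a)–(b): forbidden (parity).
(a)–(c): allowed.
(a)–(d): forbidden (ΔL, ΔJ).
(b)–(c): allowed.
(b)–(d): allowed.
(c)–(d): forbidden (parity).
Allowed pairs: 3 of 6.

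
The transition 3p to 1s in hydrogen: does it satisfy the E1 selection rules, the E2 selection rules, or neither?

E1

Δl = 0 − 1 = -1; l_i + l_f = 1.
E1 (Δl = ±1): satisfied.
E2 (Δl = 0,±2, l_i+l_f ≥ 2): not satisfied.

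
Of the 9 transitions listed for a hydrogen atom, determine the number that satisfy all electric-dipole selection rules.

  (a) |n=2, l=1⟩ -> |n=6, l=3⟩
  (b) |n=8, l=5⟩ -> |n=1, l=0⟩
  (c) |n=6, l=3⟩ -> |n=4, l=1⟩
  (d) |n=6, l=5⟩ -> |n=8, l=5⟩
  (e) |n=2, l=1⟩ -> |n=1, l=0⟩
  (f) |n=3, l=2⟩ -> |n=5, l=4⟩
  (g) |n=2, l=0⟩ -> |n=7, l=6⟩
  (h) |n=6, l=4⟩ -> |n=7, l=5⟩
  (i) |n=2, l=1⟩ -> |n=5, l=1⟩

2

(a) forbidden — Δl = +2 (E1 requires Δl = ±1)
(b) forbidden — Δl = -5 (E1 requires Δl = ±1)
(c) forbidden — Δl = -2 (E1 requires Δl = ±1)
(d) forbidden — Δl = +0 (E1 requires Δl = ±1)
(e) allowed
(f) forbidden — Δl = +2 (E1 requires Δl = ±1)
(g) forbidden — Δl = +6 (E1 requires Δl = ±1)
(h) allowed
(i) forbidden — Δl = +0 (E1 requires Δl = ±1)
Total allowed: 2 of 9.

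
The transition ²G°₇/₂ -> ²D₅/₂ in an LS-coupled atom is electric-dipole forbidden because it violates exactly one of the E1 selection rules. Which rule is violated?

the ΔL = 0, ±1 rule

Parity must change: odd → even — passes.
ΔS = 0: S: 1/2 → 1/2 — passes.
ΔL = 0, ±1 (not L=0↔0): L: 4 → 2, ΔL = -2 — fails.
ΔJ = 0, ±1 (not J=0↔0): J: 7/2 → 5/2, ΔJ = -1 — passes.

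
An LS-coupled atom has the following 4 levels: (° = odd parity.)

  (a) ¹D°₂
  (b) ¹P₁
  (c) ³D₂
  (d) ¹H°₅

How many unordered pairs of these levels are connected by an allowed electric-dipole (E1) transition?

1

(a)–(b): allowed.
(a)–(c): forbidden (ΔS).
(a)–(d): forbidden (parity, ΔL, ΔJ).
(b)–(c): forbidden (parity, ΔS).
(b)–(d): forbidden (ΔL, ΔJ).
(c)–(d): forbidden (ΔS, ΔL, ΔJ).
Allowed pairs: 1 of 6.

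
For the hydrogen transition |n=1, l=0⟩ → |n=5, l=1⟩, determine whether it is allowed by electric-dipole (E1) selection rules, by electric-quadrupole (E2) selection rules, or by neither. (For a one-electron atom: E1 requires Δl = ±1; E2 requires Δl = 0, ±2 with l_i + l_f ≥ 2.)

Δl = 1 − 0 = +1; l_i + l_f = 1.
E1 (Δl = ±1): satisfied.
E2 (Δl = 0,±2, l_i+l_f ≥ 2): not satisfied.

E1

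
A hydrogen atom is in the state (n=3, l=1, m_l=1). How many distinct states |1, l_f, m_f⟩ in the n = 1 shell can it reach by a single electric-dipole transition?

E1 requires Δl = ±1, so l_f ∈ {0, 2}; with 0 ≤ l_f ≤ n_f−1 = 0, the allowed l_f values are {0}.
For l_f = 0: m_f ∈ {m_i−1, m_i, m_i+1} ∩ [−0, 0] = {0} → 1 state.
Total: 1.

1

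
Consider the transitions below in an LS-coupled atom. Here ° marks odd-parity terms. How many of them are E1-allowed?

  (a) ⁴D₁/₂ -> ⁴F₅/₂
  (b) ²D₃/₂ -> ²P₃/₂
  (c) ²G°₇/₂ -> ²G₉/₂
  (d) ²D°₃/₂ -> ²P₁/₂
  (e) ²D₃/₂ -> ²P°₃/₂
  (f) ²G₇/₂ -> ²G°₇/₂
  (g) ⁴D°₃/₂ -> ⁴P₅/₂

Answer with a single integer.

5

(a) forbidden (parity, ΔJ fail)
(b) forbidden (parity fails)
(c) allowed
(d) allowed
(e) allowed
(f) allowed
(g) allowed
Total allowed: 5 of 7.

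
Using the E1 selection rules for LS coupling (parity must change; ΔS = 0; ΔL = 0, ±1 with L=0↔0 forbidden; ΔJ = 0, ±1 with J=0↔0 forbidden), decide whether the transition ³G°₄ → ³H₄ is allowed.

Initial level: S=1, L=4, J=4, parity odd. Final level: S=1, L=5, J=4, parity even.
Parity must change: odd → even — ✓.
ΔJ = 0, ±1 (not J=0↔0): J: 4 → 4, ΔJ = +0 — ✓.
ΔS = 0: S: 1 → 1 — ✓.
ΔL = 0, ±1 (not L=0↔0): L: 4 → 5, ΔL = +1 — ✓.
All four E1 rules are satisfied.

allowed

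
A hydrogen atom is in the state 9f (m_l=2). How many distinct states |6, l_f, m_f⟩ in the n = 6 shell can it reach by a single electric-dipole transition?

5

E1 requires Δl = ±1, so l_f ∈ {2, 4}; with 0 ≤ l_f ≤ n_f−1 = 5, the allowed l_f values are {2, 4}.
For l_f = 2: m_f ∈ {m_i−1, m_i, m_i+1} ∩ [−2, 2] = {1, 2} → 2 states.
For l_f = 4: m_f ∈ {m_i−1, m_i, m_i+1} ∩ [−4, 4] = {1, 2, 3} → 3 states.
Total: 5.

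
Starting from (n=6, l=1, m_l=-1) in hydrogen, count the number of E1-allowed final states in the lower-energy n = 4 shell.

4

E1 requires Δl = ±1, so l_f ∈ {0, 2}; with 0 ≤ l_f ≤ n_f−1 = 3, the allowed l_f values are {0, 2}.
For l_f = 0: m_f ∈ {m_i−1, m_i, m_i+1} ∩ [−0, 0] = {0} → 1 state.
For l_f = 2: m_f ∈ {m_i−1, m_i, m_i+1} ∩ [−2, 2] = {-2, -1, 0} → 3 states.
Total: 4.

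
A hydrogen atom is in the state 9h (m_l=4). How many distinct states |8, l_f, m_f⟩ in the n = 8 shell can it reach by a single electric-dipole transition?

E1 requires Δl = ±1, so l_f ∈ {4, 6}; with 0 ≤ l_f ≤ n_f−1 = 7, the allowed l_f values are {4, 6}.
For l_f = 4: m_f ∈ {m_i−1, m_i, m_i+1} ∩ [−4, 4] = {3, 4} → 2 states.
For l_f = 6: m_f ∈ {m_i−1, m_i, m_i+1} ∩ [−6, 6] = {3, 4, 5} → 3 states.
Total: 5.

5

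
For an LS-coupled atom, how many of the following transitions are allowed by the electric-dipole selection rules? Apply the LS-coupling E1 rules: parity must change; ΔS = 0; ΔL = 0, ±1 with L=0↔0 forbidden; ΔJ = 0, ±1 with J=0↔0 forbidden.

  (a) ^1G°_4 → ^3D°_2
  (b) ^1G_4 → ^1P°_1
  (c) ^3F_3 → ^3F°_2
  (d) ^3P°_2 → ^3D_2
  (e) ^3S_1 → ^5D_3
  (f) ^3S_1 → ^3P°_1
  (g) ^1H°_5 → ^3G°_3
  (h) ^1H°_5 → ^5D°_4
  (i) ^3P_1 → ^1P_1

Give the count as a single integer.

3

(a) forbidden (parity, ΔS, ΔL, ΔJ fail)
(b) forbidden (ΔL, ΔJ fail)
(c) allowed
(d) allowed
(e) forbidden (parity, ΔS, ΔL, ΔJ fail)
(f) allowed
(g) forbidden (parity, ΔS, ΔJ fail)
(h) forbidden (parity, ΔS, ΔL fail)
(i) forbidden (parity, ΔS fail)
Total allowed: 3 of 9.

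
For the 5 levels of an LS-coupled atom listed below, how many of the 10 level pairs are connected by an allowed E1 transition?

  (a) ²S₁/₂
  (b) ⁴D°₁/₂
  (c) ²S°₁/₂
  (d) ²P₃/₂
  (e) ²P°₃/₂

(a)–(b): forbidden (ΔS, ΔL).
(a)–(c): forbidden (ΔL).
(a)–(d): forbidden (parity).
(a)–(e): allowed.
(b)–(c): forbidden (parity, ΔS, ΔL).
(b)–(d): forbidden (ΔS).
(b)–(e): forbidden (parity, ΔS).
(c)–(d): allowed.
(c)–(e): forbidden (parity).
(d)–(e): allowed.
Allowed pairs: 3 of 10.

3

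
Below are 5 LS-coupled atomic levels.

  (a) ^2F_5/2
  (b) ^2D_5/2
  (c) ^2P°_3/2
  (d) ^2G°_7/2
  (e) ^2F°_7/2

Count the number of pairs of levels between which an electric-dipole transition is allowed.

4

(a)–(b): forbidden (parity).
(a)–(c): forbidden (ΔL).
(a)–(d): allowed.
(a)–(e): allowed.
(b)–(c): allowed.
(b)–(d): forbidden (ΔL).
(b)–(e): allowed.
(c)–(d): forbidden (parity, ΔL, ΔJ).
(c)–(e): forbidden (parity, ΔL, ΔJ).
(d)–(e): forbidden (parity).
Allowed pairs: 4 of 10.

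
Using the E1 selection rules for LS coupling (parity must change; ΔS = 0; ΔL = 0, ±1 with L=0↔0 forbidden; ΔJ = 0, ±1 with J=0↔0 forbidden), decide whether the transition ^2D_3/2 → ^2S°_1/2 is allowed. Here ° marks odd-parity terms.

forbidden

Initial level: S=1/2, L=2, J=3/2, parity even. Final level: S=1/2, L=0, J=1/2, parity odd.
Parity must change: even → odd — passes.
ΔS = 0: S: 1/2 → 1/2 — passes.
ΔL = 0, ±1 (not L=0↔0): L: 2 → 0, ΔL = -2 — fails.
ΔJ = 0, ±1 (not J=0↔0): J: 3/2 → 1/2, ΔJ = -1 — passes.
Rule(s) violated: ΔL.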